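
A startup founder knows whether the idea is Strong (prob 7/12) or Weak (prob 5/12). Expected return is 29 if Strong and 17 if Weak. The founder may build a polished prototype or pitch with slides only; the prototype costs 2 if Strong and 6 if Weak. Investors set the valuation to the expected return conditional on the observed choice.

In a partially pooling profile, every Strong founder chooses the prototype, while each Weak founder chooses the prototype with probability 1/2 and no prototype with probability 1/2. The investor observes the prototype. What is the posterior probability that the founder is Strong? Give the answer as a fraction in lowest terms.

P(the prototype) = (7/12)·1 + (5/12)·(1/2) = 19/24.
By Bayes' rule, P(Strong | the prototype) = (7/12) / (19/24) = 14/19.

14/19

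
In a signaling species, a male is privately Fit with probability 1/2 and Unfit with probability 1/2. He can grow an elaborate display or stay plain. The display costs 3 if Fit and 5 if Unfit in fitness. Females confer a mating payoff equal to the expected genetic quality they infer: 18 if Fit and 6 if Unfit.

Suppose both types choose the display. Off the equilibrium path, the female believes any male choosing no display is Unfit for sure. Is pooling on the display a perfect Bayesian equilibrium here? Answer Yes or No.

On path, the female holds the prior and pays 1/2·18 + 1/2·6 = 12. Off path (no display), believing Unfit, it pays 6.
Fit: the display nets 12 − 3 = 9; no display nets 6. Fit stays.
Unfit: the display nets 12 − 5 = 7; no display nets 6. Unfit stays.
No type deviates, so pooling is sustained.

Yes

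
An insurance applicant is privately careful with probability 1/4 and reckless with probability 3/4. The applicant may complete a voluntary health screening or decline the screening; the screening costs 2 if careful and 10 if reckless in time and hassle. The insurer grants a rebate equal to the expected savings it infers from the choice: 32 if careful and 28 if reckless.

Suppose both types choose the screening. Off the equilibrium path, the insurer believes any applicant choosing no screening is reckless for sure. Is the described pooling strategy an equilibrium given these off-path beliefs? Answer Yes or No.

No

On path, the insurer holds the prior and pays 1/4·32 + 3/4·28 = 29. Off path (no screening), believing reckless, it pays 28.
careful: the screening nets 29 − 2 = 27; no screening nets 28. careful would deviate.
reckless: the screening nets 29 − 10 = 19; no screening nets 28. reckless would deviate.
A type deviates, so pooling fails.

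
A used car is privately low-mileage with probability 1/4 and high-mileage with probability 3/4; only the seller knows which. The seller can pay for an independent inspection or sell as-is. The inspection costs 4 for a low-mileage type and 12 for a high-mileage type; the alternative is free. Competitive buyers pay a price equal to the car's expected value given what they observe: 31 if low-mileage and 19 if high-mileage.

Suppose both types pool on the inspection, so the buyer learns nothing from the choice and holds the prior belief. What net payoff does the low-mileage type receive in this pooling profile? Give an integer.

Pooled price = 1/4·31 + 3/4·19 = 22.
low-mileage pays cost 4 for the inspection, so net payoff = 22 − 4 = 18.

18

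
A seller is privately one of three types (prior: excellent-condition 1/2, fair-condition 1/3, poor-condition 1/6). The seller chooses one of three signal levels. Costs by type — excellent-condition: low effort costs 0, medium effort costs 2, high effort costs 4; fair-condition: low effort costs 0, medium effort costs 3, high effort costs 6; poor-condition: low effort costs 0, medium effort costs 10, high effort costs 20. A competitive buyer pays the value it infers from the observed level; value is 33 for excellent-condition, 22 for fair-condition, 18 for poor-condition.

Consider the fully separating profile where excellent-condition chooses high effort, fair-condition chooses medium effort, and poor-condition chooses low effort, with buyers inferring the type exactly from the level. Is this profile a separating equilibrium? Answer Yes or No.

No

Separating prices: high effort → 33, medium effort → 22, low effort → 18.
excellent-condition (assigned high effort): low effort: 18 − 0 = 18; medium effort: 22 − 2 = 20; high effort: 33 − 4 = 29. excellent-condition stays.
fair-condition (assigned medium effort): low effort: 18 − 0 = 18; medium effort: 22 − 3 = 19; high effort: 33 − 6 = 27. fair-condition prefers high effort.
poor-condition (assigned low effort): low effort: 18 − 0 = 18; medium effort: 22 − 10 = 12; high effort: 33 − 20 = 13. poor-condition stays.
At least one type deviates; the separating profile fails.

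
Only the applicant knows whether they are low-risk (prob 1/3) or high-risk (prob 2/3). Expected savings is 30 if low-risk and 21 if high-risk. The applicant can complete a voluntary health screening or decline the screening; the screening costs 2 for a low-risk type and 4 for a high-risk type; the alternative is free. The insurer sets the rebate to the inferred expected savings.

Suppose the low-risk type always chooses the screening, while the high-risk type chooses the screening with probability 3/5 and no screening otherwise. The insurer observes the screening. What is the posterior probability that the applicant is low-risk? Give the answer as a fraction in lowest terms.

5/11

P(the screening) = (1/3)·1 + (2/3)·(3/5) = 11/15.
By Bayes' rule, P(low-risk | the screening) = (1/3) / (11/15) = 5/11.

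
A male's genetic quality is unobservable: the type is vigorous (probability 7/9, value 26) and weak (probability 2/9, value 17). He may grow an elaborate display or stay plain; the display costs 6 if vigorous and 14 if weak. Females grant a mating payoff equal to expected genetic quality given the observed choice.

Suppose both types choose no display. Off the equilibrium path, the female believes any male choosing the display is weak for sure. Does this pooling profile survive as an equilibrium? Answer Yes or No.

On path, the female holds the prior and pays 7/9·26 + 2/9·17 = 24. Off path (the display), believing weak, it pays 17.
vigorous: no display nets 24; the display nets 17 − 6 = 11. vigorous stays.
weak: no display nets 24; the display nets 17 − 14 = 3. weak stays.
No type deviates, so pooling is sustained.

Yes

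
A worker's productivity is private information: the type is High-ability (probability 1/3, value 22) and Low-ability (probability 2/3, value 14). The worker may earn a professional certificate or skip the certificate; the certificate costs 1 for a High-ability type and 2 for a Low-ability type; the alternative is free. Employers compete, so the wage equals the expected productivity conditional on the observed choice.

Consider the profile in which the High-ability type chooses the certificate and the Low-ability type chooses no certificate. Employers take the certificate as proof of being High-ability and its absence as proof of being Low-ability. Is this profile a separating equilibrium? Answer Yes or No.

Under these beliefs, the certificate earns wage 22 and no certificate earns wage 14.
High-ability: the certificate nets 22 − 1 = 21; no certificate nets 14. High-ability prefers the certificate.
Low-ability: the certificate nets 22 − 2 = 20; no certificate nets 14. Low-ability would deviate to the certificate.
Low-ability has a profitable deviation, so the profile is not an equilibrium.

No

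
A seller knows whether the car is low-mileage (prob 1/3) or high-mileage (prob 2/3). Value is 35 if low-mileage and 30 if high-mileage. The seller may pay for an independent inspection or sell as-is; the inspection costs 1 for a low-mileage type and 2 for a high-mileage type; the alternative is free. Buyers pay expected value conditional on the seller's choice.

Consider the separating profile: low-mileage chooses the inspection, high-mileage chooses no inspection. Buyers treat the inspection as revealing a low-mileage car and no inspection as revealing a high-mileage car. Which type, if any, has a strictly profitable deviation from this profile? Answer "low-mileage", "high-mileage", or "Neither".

The inspection pays 35; no inspection pays 30.
low-mileage: assigned the inspection, nets 35 − 1 = 34; deviating to no inspection nets 30.
high-mileage: assigned no inspection, nets 30; deviating to the inspection nets 35 − 2 = 33.
The high-mileage type gains 3 by deviating.

high-mileage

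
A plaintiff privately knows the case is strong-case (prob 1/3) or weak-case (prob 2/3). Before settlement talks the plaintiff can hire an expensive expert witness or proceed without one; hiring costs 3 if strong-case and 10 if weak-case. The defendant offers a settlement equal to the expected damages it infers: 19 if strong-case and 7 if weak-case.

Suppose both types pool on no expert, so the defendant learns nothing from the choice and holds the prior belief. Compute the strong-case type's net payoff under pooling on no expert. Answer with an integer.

11

Pooled settlement = 1/3·19 + 2/3·7 = 11.
strong-case pays no cost for no expert, so net payoff = 11.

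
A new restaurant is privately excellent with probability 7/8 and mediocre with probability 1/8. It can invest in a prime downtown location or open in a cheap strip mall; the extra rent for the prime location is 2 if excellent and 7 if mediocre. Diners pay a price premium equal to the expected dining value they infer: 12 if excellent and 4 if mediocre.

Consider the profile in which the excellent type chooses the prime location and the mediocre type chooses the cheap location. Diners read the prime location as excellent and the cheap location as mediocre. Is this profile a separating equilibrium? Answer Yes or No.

No

Under these beliefs, the prime location earns price premium 12 and the cheap location earns price premium 4.
excellent: the prime location nets 12 − 2 = 10; the cheap location nets 4. excellent prefers the prime location.
mediocre: the prime location nets 12 − 7 = 5; the cheap location nets 4. mediocre would deviate to the prime location.
mediocre has a profitable deviation, so the profile is not an equilibrium.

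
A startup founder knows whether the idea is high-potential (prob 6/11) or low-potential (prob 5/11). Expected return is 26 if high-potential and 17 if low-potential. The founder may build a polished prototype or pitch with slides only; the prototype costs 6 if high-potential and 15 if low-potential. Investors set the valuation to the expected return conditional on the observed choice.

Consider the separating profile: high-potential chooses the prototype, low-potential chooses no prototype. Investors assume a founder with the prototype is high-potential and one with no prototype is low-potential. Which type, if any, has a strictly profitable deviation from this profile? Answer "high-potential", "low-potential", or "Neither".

The prototype pays 26; no prototype pays 17.
high-potential: assigned the prototype, nets 26 − 6 = 20; deviating to no prototype nets 17.
low-potential: assigned no prototype, nets 17; deviating to the prototype nets 26 − 15 = 11.
Both types strictly prefer their assigned action; no profitable deviation.

Neither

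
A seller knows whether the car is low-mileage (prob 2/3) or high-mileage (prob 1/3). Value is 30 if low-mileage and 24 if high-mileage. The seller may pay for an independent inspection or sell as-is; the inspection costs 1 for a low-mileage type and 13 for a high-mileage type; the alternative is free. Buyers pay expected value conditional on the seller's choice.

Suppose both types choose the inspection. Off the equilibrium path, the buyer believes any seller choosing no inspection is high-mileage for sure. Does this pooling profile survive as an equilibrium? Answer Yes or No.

No

On path, the buyer holds the prior and pays 2/3·30 + 1/3·24 = 28. Off path (no inspection), believing high-mileage, it pays 24.
low-mileage: the inspection nets 28 − 1 = 27; no inspection nets 24. low-mileage stays.
high-mileage: the inspection nets 28 − 13 = 15; no inspection nets 24. high-mileage would deviate.
A type deviates, so pooling fails.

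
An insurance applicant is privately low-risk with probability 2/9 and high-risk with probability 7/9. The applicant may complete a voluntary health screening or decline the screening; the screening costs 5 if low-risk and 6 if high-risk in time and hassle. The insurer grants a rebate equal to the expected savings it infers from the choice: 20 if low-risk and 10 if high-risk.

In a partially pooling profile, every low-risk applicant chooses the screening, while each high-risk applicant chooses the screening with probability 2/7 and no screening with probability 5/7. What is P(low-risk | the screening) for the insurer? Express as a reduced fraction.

P(the screening) = (2/9)·1 + (7/9)·(2/7) = 4/9.
By Bayes' rule, P(low-risk | the screening) = (2/9) / (4/9) = 1/2.

1/2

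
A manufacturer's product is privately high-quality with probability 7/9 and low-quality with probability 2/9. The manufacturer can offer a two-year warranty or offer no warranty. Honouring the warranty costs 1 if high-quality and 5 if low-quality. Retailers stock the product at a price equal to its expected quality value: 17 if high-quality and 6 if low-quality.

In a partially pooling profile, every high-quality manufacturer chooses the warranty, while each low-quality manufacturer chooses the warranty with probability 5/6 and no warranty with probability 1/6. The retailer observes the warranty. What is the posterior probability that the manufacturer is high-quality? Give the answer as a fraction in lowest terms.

P(the warranty) = (7/9)·1 + (2/9)·(5/6) = 26/27.
By Bayes' rule, P(high-quality | the warranty) = (7/9) / (26/27) = 21/26.

21/26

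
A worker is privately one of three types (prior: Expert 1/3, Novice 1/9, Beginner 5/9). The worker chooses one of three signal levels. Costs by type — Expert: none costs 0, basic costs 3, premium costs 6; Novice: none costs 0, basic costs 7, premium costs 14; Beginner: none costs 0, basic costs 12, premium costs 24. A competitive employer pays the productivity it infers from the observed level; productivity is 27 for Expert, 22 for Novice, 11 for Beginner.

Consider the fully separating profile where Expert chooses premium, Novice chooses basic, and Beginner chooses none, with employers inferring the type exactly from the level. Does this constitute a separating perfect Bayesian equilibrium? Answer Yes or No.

Separating wages: premium → 27, basic → 22, none → 11.
Expert (assigned premium): none: 11 − 0 = 11; basic: 22 − 3 = 19; premium: 27 − 6 = 21. Expert stays.
Novice (assigned basic): none: 11 − 0 = 11; basic: 22 − 7 = 15; premium: 27 − 14 = 13. Novice stays.
Beginner (assigned none): none: 11 − 0 = 11; basic: 22 − 12 = 10; premium: 27 − 24 = 3. Beginner stays.
Every type prefers its assigned level; separation holds.

Yes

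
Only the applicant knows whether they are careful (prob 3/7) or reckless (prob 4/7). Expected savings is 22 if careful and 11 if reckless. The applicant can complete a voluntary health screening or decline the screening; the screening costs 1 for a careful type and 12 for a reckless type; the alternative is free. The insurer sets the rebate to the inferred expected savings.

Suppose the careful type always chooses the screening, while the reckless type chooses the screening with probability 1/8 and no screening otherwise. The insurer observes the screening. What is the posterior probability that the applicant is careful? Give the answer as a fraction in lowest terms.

6/7

P(the screening) = (3/7)·1 + (4/7)·(1/8) = 1/2.
By Bayes' rule, P(careful | the screening) = (3/7) / (1/2) = 6/7.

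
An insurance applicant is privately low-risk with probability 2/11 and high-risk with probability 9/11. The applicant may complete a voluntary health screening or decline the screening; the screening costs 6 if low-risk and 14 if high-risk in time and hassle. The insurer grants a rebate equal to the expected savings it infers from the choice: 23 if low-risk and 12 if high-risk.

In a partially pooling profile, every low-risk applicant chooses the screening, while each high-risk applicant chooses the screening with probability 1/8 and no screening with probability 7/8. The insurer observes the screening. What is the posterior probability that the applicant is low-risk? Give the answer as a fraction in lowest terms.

P(the screening) = (2/11)·1 + (9/11)·(1/8) = 25/88.
By Bayes' rule, P(low-risk | the screening) = (2/11) / (25/88) = 16/25.

16/25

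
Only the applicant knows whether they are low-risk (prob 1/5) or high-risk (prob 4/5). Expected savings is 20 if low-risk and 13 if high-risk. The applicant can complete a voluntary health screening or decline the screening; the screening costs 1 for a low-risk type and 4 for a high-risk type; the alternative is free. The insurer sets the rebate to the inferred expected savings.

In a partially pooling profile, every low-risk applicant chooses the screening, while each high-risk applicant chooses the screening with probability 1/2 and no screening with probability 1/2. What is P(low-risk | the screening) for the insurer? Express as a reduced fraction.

1/3

P(the screening) = (1/5)·1 + (4/5)·(1/2) = 3/5.
By Bayes' rule, P(low-risk | the screening) = (1/5) / (3/5) = 1/3.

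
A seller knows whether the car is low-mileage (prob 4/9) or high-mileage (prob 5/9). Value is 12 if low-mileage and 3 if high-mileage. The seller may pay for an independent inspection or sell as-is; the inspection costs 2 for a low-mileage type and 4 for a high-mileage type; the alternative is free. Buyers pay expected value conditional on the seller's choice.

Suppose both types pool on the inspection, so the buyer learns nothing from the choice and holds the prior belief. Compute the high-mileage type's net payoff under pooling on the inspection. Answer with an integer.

3

Pooled price = 4/9·12 + 5/9·3 = 7.
high-mileage pays cost 4 for the inspection, so net payoff = 7 − 4 = 3.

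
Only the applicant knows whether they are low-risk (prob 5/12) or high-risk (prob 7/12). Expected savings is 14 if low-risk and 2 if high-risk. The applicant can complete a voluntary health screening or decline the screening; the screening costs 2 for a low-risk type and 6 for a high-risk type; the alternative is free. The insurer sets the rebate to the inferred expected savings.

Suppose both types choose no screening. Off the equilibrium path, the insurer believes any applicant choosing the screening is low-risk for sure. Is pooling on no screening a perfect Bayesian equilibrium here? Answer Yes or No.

On path, the insurer holds the prior and pays 5/12·14 + 7/12·2 = 7. Off path (the screening), believing low-risk, it pays 14.
low-risk: no screening nets 7; the screening nets 14 − 2 = 12. low-risk would deviate.
high-risk: no screening nets 7; the screening nets 14 − 6 = 8. high-risk would deviate.
A type deviates, so pooling fails.

No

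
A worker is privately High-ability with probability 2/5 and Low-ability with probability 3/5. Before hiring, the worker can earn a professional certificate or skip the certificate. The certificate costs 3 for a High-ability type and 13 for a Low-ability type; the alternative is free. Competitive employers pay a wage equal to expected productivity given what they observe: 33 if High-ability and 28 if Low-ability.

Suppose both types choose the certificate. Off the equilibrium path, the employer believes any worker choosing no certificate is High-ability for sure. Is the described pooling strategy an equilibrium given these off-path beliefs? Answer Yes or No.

On path, the employer holds the prior and pays 2/5·33 + 3/5·28 = 30. Off path (no certificate), believing High-ability, it pays 33.
High-ability: the certificate nets 30 − 3 = 27; no certificate nets 33. High-ability would deviate.
Low-ability: the certificate nets 30 − 13 = 17; no certificate nets 33. Low-ability would deviate.
A type deviates, so pooling fails.

No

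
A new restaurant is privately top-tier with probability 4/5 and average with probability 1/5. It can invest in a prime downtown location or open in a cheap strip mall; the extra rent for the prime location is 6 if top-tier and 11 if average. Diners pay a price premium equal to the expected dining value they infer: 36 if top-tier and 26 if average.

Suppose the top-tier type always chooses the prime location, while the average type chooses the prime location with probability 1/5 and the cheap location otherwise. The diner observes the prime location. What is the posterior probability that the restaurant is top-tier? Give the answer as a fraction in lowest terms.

20/21

P(the prime location) = (4/5)·1 + (1/5)·(1/5) = 21/25.
By Bayes' rule, P(top-tier | the prime location) = (4/5) / (21/25) = 20/21.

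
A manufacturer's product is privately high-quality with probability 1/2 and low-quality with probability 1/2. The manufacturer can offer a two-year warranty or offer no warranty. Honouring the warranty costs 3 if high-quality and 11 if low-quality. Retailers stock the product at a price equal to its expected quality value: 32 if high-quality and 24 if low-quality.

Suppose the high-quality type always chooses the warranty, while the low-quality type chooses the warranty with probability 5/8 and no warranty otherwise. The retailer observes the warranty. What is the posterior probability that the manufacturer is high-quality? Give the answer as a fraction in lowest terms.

8/13

P(the warranty) = (1/2)·1 + (1/2)·(5/8) = 13/16.
By Bayes' rule, P(high-quality | the warranty) = (1/2) / (13/16) = 8/13.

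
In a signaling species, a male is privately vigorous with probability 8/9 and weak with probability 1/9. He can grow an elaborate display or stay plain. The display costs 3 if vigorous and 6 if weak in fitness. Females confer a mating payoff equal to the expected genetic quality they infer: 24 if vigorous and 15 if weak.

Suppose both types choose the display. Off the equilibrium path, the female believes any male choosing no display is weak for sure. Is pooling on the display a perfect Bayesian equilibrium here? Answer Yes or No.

On path, the female holds the prior and pays 8/9·24 + 1/9·15 = 23. Off path (no display), believing weak, it pays 15.
vigorous: the display nets 23 − 3 = 20; no display nets 15. vigorous stays.
weak: the display nets 23 − 6 = 17; no display nets 15. weak stays.
No type deviates, so pooling is sustained.

Yes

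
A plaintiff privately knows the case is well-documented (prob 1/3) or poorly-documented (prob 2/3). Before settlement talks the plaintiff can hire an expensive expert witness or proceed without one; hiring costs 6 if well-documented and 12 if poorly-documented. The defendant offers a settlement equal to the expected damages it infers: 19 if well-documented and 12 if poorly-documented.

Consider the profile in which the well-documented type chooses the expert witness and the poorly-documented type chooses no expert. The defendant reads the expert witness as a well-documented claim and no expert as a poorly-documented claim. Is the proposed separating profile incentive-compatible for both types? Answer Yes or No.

Under these beliefs, the expert witness earns settlement 19 and no expert earns settlement 12.
well-documented: the expert witness nets 19 − 6 = 13; no expert nets 12. well-documented prefers the expert witness.
poorly-documented: the expert witness nets 19 − 12 = 7; no expert nets 12. poorly-documented prefers no expert.
Neither type deviates, so the separating profile is an equilibrium.

Yes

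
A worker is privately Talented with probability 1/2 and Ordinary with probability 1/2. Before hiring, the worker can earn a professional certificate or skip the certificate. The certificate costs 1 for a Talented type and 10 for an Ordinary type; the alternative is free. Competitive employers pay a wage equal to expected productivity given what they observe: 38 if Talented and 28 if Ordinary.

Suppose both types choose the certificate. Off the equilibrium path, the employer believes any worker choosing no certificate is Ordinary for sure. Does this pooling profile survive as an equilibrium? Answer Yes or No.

On path, the employer holds the prior and pays 1/2·38 + 1/2·28 = 33. Off path (no certificate), believing Ordinary, it pays 28.
Talented: the certificate nets 33 − 1 = 32; no certificate nets 28. Talented stays.
Ordinary: the certificate nets 33 − 10 = 23; no certificate nets 28. Ordinary would deviate.
A type deviates, so pooling fails.

No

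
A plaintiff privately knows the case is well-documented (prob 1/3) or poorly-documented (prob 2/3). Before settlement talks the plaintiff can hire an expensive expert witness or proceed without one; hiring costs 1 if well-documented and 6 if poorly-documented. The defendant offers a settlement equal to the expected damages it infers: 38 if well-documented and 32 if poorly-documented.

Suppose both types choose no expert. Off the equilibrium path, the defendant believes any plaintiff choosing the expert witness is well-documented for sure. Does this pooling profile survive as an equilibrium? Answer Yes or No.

No

On path, the defendant holds the prior and pays 1/3·38 + 2/3·32 = 34. Off path (the expert witness), believing well-documented, it pays 38.
well-documented: no expert nets 34; the expert witness nets 38 − 1 = 37. well-documented would deviate.
poorly-documented: no expert nets 34; the expert witness nets 38 − 6 = 32. poorly-documented stays.
A type deviates, so pooling fails.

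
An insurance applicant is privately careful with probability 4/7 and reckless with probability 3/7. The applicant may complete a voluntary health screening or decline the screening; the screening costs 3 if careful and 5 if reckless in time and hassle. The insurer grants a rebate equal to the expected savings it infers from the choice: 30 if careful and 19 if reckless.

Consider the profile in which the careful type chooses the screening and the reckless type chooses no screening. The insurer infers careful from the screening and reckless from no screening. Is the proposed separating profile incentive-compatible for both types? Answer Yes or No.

No

Under these beliefs, the screening earns rebate 30 and no screening earns rebate 19.
careful: the screening nets 30 − 3 = 27; no screening nets 19. careful prefers the screening.
reckless: the screening nets 30 − 5 = 25; no screening nets 19. reckless would deviate to the screening.
reckless has a profitable deviation, so the profile is not an equilibrium.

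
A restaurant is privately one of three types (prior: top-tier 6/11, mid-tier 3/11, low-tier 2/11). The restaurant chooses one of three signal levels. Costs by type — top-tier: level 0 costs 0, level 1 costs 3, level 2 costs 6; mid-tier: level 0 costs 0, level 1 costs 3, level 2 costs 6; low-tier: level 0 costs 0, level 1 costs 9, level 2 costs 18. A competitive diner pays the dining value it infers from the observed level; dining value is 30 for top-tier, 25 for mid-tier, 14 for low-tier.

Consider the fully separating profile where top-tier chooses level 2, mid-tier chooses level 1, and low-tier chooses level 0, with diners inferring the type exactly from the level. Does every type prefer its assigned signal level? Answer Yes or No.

No

Separating price premiums: level 2 → 30, level 1 → 25, level 0 → 14.
top-tier (assigned level 2): level 0: 14 − 0 = 14; level 1: 25 − 3 = 22; level 2: 30 − 6 = 24. top-tier stays.
mid-tier (assigned level 1): level 0: 14 − 0 = 14; level 1: 25 − 3 = 22; level 2: 30 − 6 = 24. mid-tier prefers level 2.
low-tier (assigned level 0): level 0: 14 − 0 = 14; level 1: 25 − 9 = 16; level 2: 30 − 18 = 12. low-tier prefers level 1.
At least one type deviates; the separating profile fails.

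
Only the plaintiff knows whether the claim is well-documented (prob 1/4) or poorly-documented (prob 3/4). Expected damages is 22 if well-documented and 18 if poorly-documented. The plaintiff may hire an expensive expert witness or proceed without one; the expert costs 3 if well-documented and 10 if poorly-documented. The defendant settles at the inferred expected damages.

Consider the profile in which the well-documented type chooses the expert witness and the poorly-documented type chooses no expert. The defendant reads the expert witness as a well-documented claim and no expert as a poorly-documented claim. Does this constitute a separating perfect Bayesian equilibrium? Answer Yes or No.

Yes

Under these beliefs, the expert witness earns settlement 22 and no expert earns settlement 18.
well-documented: the expert witness nets 22 − 3 = 19; no expert nets 18. well-documented prefers the expert witness.
poorly-documented: the expert witness nets 22 − 10 = 12; no expert nets 18. poorly-documented prefers no expert.
Neither type deviates, so the separating profile is an equilibrium.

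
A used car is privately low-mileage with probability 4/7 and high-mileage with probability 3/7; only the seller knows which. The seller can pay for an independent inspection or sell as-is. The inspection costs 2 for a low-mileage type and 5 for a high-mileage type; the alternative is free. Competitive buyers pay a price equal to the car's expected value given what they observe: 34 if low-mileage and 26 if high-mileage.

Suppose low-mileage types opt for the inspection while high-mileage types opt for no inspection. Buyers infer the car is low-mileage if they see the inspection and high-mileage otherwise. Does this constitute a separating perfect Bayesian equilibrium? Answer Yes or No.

Under these beliefs, the inspection earns price 34 and no inspection earns price 26.
low-mileage: the inspection nets 34 − 2 = 32; no inspection nets 26. low-mileage prefers the inspection.
high-mileage: the inspection nets 34 − 5 = 29; no inspection nets 26. high-mileage would deviate to the inspection.
high-mileage has a profitable deviation, so the profile is not an equilibrium.

No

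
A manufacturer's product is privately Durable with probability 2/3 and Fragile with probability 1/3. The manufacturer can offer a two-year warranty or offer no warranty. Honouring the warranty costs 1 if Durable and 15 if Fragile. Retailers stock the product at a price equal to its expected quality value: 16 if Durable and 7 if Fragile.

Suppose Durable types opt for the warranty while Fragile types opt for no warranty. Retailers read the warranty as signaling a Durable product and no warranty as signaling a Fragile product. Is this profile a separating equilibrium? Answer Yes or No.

Yes

Under these beliefs, the warranty earns price 16 and no warranty earns price 7.
Durable: the warranty nets 16 − 1 = 15; no warranty nets 7. Durable prefers the warranty.
Fragile: the warranty nets 16 − 15 = 1; no warranty nets 7. Fragile prefers no warranty.
Neither type deviates, so the separating profile is an equilibrium.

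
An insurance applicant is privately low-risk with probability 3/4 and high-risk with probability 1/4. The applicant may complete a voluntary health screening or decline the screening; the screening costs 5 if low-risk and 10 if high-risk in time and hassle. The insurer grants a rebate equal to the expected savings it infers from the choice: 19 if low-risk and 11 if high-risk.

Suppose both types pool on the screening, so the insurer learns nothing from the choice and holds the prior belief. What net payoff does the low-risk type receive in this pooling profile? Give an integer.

12

Pooled rebate = 3/4·19 + 1/4·11 = 17.
low-risk pays cost 5 for the screening, so net payoff = 17 − 5 = 12.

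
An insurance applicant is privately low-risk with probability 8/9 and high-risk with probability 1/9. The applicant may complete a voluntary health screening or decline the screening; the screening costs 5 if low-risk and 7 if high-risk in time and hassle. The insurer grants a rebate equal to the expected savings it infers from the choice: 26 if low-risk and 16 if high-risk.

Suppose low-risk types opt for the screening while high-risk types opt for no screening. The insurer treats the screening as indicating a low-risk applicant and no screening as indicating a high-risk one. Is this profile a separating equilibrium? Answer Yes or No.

No

Under these beliefs, the screening earns rebate 26 and no screening earns rebate 16.
low-risk: the screening nets 26 − 5 = 21; no screening nets 16. low-risk prefers the screening.
high-risk: the screening nets 26 − 7 = 19; no screening nets 16. high-risk would deviate to the screening.
high-risk has a profitable deviation, so the profile is not an equilibrium.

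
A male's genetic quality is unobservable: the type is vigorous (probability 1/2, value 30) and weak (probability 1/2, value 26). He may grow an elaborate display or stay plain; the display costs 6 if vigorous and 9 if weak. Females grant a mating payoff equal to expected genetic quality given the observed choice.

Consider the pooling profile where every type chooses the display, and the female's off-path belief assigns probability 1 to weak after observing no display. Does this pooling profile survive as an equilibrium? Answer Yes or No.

On path, the female holds the prior and pays 1/2·30 + 1/2·26 = 28. Off path (no display), believing weak, it pays 26.
vigorous: the display nets 28 − 6 = 22; no display nets 26. vigorous would deviate.
weak: the display nets 28 − 9 = 19; no display nets 26. weak would deviate.
A type deviates, so pooling fails.

No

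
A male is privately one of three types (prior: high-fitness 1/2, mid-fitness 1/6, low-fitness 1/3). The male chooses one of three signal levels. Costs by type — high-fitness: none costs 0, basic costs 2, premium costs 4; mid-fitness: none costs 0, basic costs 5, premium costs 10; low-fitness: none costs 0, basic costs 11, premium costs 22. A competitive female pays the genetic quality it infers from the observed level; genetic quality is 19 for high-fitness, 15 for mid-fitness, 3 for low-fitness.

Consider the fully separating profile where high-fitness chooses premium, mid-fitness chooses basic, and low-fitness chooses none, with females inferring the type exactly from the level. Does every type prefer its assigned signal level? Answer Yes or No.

No

Separating mating payoffs: premium → 19, basic → 15, none → 3.
high-fitness (assigned premium): none: 3 − 0 = 3; basic: 15 − 2 = 13; premium: 19 − 4 = 15. high-fitness stays.
mid-fitness (assigned basic): none: 3 − 0 = 3; basic: 15 − 5 = 10; premium: 19 − 10 = 9. mid-fitness stays.
low-fitness (assigned none): none: 3 − 0 = 3; basic: 15 − 11 = 4; premium: 19 − 22 = -3. low-fitness prefers basic.
At least one type deviates; the separating profile fails.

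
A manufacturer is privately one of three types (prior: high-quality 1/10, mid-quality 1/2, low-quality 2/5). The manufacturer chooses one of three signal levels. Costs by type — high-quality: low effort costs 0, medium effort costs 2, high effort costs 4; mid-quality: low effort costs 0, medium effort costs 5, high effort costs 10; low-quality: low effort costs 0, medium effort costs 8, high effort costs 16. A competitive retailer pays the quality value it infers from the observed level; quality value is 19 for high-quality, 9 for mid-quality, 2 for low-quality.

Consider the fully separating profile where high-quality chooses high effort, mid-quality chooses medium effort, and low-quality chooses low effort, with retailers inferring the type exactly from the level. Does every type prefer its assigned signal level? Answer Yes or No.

No

Separating prices: high effort → 19, medium effort → 9, low effort → 2.
high-quality (assigned high effort): low effort: 2 − 0 = 2; medium effort: 9 − 2 = 7; high effort: 19 − 4 = 15. high-quality stays.
mid-quality (assigned medium effort): low effort: 2 − 0 = 2; medium effort: 9 − 5 = 4; high effort: 19 − 10 = 9. mid-quality prefers high effort.
low-quality (assigned low effort): low effort: 2 − 0 = 2; medium effort: 9 − 8 = 1; high effort: 19 − 16 = 3. low-quality prefers high effort.
At least one type deviates; the separating profile fails.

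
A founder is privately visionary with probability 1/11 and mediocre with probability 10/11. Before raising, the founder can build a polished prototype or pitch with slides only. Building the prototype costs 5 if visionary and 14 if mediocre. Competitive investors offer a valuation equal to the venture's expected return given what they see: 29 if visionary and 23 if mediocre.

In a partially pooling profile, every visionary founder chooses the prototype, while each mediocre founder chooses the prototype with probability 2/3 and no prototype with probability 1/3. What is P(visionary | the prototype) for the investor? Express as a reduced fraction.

3/23

P(the prototype) = (1/11)·1 + (10/11)·(2/3) = 23/33.
By Bayes' rule, P(visionary | the prototype) = (1/11) / (23/33) = 3/23.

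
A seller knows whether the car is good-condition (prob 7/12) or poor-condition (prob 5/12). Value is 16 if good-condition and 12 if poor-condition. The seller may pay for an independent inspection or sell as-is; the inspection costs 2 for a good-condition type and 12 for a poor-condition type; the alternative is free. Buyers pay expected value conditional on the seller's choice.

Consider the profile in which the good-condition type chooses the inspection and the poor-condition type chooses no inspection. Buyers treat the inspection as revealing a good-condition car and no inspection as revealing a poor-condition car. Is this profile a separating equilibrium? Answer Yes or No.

Under these beliefs, the inspection earns price 16 and no inspection earns price 12.
good-condition: the inspection nets 16 − 2 = 14; no inspection nets 12. good-condition prefers the inspection.
poor-condition: the inspection nets 16 − 12 = 4; no inspection nets 12. poor-condition prefers no inspection.
Neither type deviates, so the separating profile is an equilibrium.

Yes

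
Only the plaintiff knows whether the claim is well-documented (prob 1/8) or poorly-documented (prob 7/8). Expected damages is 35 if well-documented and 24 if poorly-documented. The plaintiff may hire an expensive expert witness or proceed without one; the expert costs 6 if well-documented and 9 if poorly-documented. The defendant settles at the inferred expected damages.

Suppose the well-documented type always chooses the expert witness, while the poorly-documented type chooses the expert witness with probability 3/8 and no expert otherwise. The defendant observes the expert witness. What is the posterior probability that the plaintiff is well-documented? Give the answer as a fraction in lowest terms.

8/29

P(the expert witness) = (1/8)·1 + (7/8)·(3/8) = 29/64.
By Bayes' rule, P(well-documented | the expert witness) = (1/8) / (29/64) = 8/29.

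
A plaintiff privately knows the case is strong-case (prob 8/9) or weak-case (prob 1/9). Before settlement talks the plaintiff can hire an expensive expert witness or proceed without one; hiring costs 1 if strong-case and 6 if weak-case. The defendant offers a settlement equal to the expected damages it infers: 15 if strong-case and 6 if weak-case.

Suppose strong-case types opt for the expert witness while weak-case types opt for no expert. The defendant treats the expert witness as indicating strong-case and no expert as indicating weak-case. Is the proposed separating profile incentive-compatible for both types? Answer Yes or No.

Under these beliefs, the expert witness earns settlement 15 and no expert earns settlement 6.
strong-case: the expert witness nets 15 − 1 = 14; no expert nets 6. strong-case prefers the expert witness.
weak-case: the expert witness nets 15 − 6 = 9; no expert nets 6. weak-case would deviate to the expert witness.
weak-case has a profitable deviation, so the profile is not an equilibrium.

No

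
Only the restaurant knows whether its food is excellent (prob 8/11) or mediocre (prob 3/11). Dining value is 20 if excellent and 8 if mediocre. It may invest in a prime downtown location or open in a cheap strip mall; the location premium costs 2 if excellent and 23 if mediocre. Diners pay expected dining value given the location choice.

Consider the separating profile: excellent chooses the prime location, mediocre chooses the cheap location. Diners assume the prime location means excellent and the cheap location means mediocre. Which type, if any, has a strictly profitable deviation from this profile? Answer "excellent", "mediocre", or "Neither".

The prime location pays 20; the cheap location pays 8.
excellent: assigned the prime location, nets 20 − 2 = 18; deviating to the cheap location nets 8.
mediocre: assigned the cheap location, nets 8; deviating to the prime location nets 20 − 23 = -3.
Both types strictly prefer their assigned action; no profitable deviation.

Neither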